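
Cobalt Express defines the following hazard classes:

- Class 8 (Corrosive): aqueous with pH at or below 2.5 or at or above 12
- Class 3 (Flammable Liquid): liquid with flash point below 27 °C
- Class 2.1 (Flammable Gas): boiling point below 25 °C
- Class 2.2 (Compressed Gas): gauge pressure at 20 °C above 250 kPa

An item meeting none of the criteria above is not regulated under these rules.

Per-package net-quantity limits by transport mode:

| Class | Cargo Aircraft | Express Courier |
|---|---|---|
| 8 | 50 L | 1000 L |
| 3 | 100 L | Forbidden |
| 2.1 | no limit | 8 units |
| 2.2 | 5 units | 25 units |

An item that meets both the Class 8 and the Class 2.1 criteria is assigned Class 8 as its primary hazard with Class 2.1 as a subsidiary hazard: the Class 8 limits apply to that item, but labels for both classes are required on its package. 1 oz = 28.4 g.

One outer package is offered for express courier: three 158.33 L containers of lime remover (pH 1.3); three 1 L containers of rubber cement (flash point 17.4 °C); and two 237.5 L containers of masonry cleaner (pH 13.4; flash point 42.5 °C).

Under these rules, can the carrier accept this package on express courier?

With pH 1.3 (≤ 2.5), the lime remover falls in Class 8.
With flash point 17.4 °C (< 27 °C), the rubber cement falls in Class 3.
The masonry cleaner has pH 13.4, which is ≥ 12, so it is Class 8 (Corrosive).
Total Class 8: (three 158.33 L containers = 474.99 L) + (two 237.5 L containers = 475 L) = 949.99 L.
949.99 L ≤ 1000 L (express courier limit, Class 8) — within limit.
Class 3 quantity: three 1 L containers = 3 L.
By express courier, Class 3 is Forbidden regardless of quantity.

No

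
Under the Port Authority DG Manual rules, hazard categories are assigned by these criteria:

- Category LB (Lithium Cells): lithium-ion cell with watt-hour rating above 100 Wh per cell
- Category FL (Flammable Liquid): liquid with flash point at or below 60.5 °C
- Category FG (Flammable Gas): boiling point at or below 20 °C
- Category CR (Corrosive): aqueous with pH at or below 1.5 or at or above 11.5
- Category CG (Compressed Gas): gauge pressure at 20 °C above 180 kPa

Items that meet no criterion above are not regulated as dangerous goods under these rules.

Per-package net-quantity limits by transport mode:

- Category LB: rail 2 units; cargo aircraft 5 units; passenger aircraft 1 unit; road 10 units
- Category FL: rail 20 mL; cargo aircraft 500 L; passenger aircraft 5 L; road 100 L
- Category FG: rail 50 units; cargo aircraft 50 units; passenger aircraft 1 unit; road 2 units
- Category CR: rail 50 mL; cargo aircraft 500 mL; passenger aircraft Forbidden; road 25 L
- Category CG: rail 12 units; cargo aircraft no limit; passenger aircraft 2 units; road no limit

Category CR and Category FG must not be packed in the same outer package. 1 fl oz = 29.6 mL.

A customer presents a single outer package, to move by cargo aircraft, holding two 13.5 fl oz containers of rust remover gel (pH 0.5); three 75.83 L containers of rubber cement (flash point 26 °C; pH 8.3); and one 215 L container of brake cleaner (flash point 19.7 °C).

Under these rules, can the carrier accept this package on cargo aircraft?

pH 0.5 meets the Category CR criterion (Corrosive), so the rust remover gel is Category CR.
Flash point 26 °C meets the Category FL criterion (Flammable Liquid), so the rubber cement is Category FL.
Brake cleaner: flash point 19.7 °C ≤ 60.5 °C → Category FL (Flammable Liquid).
Category FL net quantity: (three 75.83 L containers = 227.49 L) + 215 L = 442.49 L.
442.49 L is within the cargo aircraft limit of 500 L for Category FL.
Category CR quantity: two 13.5 fl oz containers = 799.2 mL.
799.2 mL exceeds the cargo aircraft limit of 500 mL for Category CR.
The segregation rule (Category CR with Category FG) does not apply to Category FL with Category CR.

No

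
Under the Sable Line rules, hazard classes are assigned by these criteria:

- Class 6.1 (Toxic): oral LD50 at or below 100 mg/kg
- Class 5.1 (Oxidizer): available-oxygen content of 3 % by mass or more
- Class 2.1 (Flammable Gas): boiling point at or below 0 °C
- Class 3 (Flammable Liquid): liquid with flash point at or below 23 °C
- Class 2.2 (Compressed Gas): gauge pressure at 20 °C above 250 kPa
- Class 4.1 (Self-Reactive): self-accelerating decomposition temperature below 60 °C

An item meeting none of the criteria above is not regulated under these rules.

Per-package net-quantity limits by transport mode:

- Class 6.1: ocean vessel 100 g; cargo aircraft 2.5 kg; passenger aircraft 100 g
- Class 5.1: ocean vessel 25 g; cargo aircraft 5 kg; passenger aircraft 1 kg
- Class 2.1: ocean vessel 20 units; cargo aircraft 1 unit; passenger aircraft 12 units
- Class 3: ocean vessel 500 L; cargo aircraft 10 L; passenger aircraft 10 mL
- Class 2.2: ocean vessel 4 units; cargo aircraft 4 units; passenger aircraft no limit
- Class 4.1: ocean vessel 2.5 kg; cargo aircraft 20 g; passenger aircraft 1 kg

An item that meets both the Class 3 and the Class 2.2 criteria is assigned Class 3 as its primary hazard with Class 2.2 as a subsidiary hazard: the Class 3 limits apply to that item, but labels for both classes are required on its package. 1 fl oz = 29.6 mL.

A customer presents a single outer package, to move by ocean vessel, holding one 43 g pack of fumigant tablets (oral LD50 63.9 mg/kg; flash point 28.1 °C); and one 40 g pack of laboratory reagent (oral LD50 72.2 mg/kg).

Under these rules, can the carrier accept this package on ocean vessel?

Yes

Fumigant tablets: oral LD50 63.9 mg/kg ≤ 100 mg/kg → Class 6.1 (Toxic).
With oral LD50 72.2 mg/kg (≤ 100 mg/kg), the laboratory reagent falls in Class 6.1.
Total Class 6.1: 43 g + 40 g = 83 g.
83 g ≤ 100 g (ocean vessel limit, Class 6.1) — within limit.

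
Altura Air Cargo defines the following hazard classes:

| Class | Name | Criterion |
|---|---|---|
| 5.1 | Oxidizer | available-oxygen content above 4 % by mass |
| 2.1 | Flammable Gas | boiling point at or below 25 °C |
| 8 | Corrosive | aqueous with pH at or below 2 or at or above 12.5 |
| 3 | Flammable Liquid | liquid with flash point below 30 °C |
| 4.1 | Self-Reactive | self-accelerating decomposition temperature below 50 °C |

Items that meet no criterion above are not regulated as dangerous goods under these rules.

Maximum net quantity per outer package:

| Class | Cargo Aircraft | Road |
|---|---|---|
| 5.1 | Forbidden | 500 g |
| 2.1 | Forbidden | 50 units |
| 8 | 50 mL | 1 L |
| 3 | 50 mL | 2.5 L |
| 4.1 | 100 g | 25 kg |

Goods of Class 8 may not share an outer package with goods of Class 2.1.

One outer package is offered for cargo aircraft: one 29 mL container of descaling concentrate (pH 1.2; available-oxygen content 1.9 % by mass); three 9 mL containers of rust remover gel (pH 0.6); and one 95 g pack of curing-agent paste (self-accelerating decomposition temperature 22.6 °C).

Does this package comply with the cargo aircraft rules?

Descaling concentrate: pH 1.2 ≤ 2 → Class 8 (Corrosive).
With pH 0.6 (≤ 2), the rust remover gel falls in Class 8.
The curing-agent paste has self-accelerating decomposition temperature 22.6 °C, which is < 50 °C, so it is Class 4.1 (Self-Reactive).
Total Class 8: 29 mL + (three 9 mL containers = 27 mL) = 56 mL.
56 mL exceeds the cargo aircraft limit of 50 mL for Class 8.
Class 4.1 quantity: 95 g.
That is within the Class 4.1 cargo aircraft limit of 100 g.
The segregation rule (Class 8 with Class 2.1) does not apply to Class 8 with Class 4.1.

No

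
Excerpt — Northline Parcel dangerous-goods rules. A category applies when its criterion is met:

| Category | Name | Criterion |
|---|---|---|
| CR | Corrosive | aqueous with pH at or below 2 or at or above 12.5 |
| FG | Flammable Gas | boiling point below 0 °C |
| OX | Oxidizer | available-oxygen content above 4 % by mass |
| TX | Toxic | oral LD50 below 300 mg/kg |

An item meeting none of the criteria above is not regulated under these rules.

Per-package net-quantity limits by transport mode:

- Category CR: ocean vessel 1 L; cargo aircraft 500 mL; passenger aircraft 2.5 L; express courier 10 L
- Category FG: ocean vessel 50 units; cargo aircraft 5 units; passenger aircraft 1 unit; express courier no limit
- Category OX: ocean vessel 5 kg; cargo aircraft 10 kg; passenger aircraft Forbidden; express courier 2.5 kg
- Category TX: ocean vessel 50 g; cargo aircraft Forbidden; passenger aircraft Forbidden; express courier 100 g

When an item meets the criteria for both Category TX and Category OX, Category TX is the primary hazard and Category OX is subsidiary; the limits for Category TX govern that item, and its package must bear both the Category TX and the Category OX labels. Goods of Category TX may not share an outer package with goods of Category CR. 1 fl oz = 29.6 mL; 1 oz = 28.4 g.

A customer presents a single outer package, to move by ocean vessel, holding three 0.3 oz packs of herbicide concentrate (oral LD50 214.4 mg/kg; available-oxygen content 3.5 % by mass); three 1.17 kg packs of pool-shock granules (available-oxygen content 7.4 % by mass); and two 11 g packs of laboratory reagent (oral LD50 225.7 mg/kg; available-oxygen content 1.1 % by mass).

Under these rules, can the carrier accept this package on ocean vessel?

Yes

With oral LD50 214.4 mg/kg (< 300 mg/kg), the herbicide concentrate falls in Category TX.
The pool-shock granules have available-oxygen content 7.4 % by mass, which is > 4 % by mass, so they are Category OX (Oxidizer).
Laboratory reagent: oral LD50 225.7 mg/kg < 300 mg/kg → Category TX (Toxic).
Category TX net quantity: (three 0.3 oz packs = 25.56 g) + (two 11 g packs = 22 g) = 47.56 g.
47.56 g ≤ 50 g (ocean vessel limit, Category TX) — within limit.
Category OX quantity: three 1.17 kg packs = 3.51 kg.
3.51 kg ≤ 5 kg (ocean vessel limit, Category OX) — within limit.
The segregation rule (Category TX with Category CR) does not apply to Category TX with Category OX.
Every hazard category is within its ocean vessel limit and no segregation rule is violated.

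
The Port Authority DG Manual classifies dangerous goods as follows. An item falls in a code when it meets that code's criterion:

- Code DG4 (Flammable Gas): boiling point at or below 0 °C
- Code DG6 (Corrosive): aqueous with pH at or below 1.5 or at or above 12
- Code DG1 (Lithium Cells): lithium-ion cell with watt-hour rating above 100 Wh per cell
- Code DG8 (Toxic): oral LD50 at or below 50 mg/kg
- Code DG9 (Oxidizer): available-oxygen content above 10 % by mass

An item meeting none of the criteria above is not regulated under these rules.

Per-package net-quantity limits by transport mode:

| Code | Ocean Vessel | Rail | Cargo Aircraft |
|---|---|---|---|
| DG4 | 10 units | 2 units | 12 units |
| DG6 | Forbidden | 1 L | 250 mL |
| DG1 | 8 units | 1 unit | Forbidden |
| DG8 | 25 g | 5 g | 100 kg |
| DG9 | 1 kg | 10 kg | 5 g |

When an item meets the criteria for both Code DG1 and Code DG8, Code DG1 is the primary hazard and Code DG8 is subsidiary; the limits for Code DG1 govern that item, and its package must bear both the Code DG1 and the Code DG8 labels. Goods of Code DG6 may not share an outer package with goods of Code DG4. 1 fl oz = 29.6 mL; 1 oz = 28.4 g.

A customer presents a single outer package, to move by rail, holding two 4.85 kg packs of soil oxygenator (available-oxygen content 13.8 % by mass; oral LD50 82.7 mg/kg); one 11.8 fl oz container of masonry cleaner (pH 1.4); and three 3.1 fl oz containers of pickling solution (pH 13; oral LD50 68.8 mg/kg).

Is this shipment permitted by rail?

Soil oxygenator: available-oxygen content 13.8 % by mass > 10 % by mass → Code DG9 (Oxidizer).
pH 1.4 meets the Code DG6 criterion (Corrosive), so the masonry cleaner is Code DG6.
pH 13 meets the Code DG6 criterion (Corrosive), so the pickling solution is Code DG6.
Total Code DG6: (one 11.8 fl oz container = 349.28 mL) + (three 3.1 fl oz containers = 275.28 mL) = 624.56 mL.
624.56 mL ≤ 1 L (rail limit, Code DG6) — within limit.
Code DG9 quantity: two 4.85 kg packs = 9.7 kg.
9.7 kg ≤ 10 kg (rail limit, Code DG9) — within limit.
The segregation rule (Code DG6 with Code DG4) does not apply to Code DG6 with Code DG9.
Every hazard code is within its rail limit and no segregation rule is violated.

Yes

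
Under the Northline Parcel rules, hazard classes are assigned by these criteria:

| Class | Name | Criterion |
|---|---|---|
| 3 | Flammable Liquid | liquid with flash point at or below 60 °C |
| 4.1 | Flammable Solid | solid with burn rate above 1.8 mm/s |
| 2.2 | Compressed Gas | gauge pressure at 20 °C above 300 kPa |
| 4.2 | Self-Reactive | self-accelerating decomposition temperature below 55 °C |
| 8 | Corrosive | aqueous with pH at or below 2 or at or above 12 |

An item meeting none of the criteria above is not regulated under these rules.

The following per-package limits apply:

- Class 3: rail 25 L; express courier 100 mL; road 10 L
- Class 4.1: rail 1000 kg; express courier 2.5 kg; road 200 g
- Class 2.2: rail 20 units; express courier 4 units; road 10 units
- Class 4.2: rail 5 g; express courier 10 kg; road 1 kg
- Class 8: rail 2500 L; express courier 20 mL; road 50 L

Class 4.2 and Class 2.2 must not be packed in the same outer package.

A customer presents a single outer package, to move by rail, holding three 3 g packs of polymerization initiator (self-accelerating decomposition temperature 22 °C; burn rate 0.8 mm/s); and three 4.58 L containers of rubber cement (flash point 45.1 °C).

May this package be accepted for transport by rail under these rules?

No

Polymerization initiator: self-accelerating decomposition temperature 22 °C < 55 °C → Class 4.2 (Self-Reactive).
With flash point 45.1 °C (≤ 60 °C), the rubber cement falls in Class 3.
Class 3 quantity: three 4.58 L containers = 13.74 L.
That is within the Class 3 rail limit of 25 L.
Class 4.2 quantity: three 3 g packs = 9 g.
9 g > 5 g (rail limit, Class 4.2) — over the limit.
The segregation rule (Class 4.2 with Class 2.2) does not apply to Class 3 with Class 4.2.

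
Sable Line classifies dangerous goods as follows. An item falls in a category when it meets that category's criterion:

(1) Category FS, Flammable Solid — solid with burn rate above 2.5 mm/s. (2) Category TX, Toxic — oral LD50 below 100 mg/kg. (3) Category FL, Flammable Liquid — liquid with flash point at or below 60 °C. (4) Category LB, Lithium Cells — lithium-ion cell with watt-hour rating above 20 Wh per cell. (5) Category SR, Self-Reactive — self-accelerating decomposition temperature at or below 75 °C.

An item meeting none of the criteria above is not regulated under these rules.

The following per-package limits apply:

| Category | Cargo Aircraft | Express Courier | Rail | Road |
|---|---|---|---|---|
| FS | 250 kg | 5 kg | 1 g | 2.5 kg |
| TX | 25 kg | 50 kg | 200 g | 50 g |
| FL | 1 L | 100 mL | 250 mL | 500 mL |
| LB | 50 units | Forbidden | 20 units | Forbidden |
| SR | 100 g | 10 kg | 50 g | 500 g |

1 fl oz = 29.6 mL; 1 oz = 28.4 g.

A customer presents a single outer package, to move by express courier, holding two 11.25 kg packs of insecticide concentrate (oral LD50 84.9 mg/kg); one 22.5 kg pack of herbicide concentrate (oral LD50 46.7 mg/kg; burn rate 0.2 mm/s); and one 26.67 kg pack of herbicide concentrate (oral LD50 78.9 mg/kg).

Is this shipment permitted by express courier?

No

The insecticide concentrate has oral LD50 84.9 mg/kg, which is < 100 mg/kg, so it is Category TX (Toxic).
Herbicide concentrate: oral LD50 46.7 mg/kg < 100 mg/kg → Category TX (Toxic).
Oral LD50 78.9 mg/kg meets the Category TX criterion (Toxic), so the herbicide concentrate is Category TX.
Category TX net quantity: (two 11.25 kg packs = 22.5 kg) + 22.5 kg + 26.67 kg = 71.67 kg.
71.67 kg exceeds the express courier limit of 50 kg for Category TX.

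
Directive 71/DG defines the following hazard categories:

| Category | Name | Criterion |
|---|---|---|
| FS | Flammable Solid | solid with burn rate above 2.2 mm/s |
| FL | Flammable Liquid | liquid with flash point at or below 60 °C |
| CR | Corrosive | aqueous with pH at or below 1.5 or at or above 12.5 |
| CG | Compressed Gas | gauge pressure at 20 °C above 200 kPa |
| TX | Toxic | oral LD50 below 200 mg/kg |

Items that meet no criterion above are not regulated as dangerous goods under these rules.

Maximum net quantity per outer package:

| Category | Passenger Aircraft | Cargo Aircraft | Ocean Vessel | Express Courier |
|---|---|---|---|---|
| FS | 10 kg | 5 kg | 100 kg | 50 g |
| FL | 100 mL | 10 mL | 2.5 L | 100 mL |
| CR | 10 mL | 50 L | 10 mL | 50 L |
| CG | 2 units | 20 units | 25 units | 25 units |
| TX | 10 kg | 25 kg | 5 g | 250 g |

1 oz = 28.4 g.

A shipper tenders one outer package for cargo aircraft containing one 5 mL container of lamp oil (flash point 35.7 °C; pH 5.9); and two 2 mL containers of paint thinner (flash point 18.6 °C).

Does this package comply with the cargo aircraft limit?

Yes

Lamp oil: flash point 35.7 °C ≤ 60 °C → Category FL (Flammable Liquid).
With flash point 18.6 °C (≤ 60 °C), the paint thinner falls in Category FL.
Total Category FL: 5 mL + (two 2 mL containers = 4 mL) = 9 mL.
9 mL ≤ 10 mL (cargo aircraft limit, Category FL) — within limit.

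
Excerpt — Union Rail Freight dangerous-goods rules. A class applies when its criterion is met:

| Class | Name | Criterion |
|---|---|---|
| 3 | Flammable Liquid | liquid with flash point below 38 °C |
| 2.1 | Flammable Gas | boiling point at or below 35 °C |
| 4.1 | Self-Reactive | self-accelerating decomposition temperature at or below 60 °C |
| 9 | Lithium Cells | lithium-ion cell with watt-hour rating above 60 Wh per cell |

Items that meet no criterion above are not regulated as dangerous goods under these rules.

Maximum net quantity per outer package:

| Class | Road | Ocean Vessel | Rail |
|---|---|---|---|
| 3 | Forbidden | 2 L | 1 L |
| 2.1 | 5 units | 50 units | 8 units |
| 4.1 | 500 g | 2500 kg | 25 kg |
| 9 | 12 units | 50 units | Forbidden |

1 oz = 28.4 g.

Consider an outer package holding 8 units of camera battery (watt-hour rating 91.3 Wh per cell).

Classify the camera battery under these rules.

Class 9

The camera battery has watt-hour rating 91.3 Wh per cell, which is > 60 Wh per cell, so it is Class 9 (Lithium Cells).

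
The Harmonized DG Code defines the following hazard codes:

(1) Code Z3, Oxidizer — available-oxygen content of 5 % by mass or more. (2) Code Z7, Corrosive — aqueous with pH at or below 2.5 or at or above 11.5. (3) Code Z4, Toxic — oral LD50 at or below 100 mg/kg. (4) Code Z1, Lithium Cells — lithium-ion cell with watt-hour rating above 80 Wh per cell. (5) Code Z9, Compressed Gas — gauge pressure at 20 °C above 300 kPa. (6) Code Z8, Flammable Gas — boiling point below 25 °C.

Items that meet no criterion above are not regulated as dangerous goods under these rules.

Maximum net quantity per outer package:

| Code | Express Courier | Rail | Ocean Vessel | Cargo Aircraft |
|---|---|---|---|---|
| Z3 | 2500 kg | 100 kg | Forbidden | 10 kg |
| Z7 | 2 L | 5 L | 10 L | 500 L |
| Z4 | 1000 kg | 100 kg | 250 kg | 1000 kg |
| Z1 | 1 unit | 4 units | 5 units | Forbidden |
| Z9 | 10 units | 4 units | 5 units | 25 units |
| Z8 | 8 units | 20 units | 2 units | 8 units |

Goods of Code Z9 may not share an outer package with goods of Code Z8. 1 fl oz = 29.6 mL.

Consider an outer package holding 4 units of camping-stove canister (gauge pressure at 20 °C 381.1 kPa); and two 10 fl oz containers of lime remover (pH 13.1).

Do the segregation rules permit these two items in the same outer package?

Yes

The camping-stove canister has gauge pressure at 20 °C 381.1 kPa, which is > 300 kPa, so it is Code Z9 (Compressed Gas).
Lime remover: pH 13.1 ≥ 11.5 → Code Z7 (Corrosive).
No segregation rule bars Code Z9 with Code Z7.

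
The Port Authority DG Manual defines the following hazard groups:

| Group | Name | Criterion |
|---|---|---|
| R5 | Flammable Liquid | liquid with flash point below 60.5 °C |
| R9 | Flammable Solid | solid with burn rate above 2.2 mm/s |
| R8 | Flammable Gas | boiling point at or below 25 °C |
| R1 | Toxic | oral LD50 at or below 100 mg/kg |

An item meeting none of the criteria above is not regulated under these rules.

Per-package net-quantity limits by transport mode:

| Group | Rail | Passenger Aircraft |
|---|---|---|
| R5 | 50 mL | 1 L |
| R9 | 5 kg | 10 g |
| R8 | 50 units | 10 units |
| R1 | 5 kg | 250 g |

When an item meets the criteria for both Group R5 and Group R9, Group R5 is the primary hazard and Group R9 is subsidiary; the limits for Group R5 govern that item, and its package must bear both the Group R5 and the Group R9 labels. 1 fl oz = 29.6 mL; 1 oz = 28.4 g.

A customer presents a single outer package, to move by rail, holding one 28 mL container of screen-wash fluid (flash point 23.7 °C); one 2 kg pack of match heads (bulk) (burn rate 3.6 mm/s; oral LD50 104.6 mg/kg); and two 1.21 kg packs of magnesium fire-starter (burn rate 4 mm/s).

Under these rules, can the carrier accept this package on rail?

With flash point 23.7 °C (< 60.5 °C), the screen-wash fluid falls in Group R5.
Burn rate 3.6 mm/s meets the Group R9 criterion (Flammable Solid), so the match heads (bulk) are Group R9.
The magnesium fire-starter has burn rate 4 mm/s, which is > 2.2 mm/s, so it is Group R9 (Flammable Solid).
Group R9 net quantity: 2 kg + (two 1.21 kg packs = 2.42 kg) = 4.42 kg.
4.42 kg ≤ 5 kg (rail limit, Group R9) — within limit.
Group R5 quantity: 28 mL.
28 mL is within the rail limit of 50 mL for Group R5.
Every hazard group is within its rail limit and no segregation rule is violated.

Yes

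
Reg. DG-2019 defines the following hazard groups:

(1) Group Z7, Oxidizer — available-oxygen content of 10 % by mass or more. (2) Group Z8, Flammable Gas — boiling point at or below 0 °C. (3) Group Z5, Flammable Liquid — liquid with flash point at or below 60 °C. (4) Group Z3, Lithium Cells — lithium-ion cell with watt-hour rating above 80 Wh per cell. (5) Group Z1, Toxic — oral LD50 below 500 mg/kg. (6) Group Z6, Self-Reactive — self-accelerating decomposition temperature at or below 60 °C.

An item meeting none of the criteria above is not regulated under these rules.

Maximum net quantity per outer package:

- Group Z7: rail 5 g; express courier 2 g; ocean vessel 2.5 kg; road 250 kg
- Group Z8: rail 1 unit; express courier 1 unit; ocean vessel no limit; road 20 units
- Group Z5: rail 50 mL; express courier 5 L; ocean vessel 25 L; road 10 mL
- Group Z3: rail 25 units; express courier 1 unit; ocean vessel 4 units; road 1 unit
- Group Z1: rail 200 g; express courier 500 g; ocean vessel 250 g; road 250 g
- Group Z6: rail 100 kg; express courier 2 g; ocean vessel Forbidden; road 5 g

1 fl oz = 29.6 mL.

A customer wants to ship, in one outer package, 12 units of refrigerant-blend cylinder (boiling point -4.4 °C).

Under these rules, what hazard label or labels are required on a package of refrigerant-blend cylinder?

Boiling point -4.4 °C meets the Group Z8 criterion (Flammable Gas), so the refrigerant-blend cylinder is Group Z8.
Only the Group Z8 label is required.

Group Z8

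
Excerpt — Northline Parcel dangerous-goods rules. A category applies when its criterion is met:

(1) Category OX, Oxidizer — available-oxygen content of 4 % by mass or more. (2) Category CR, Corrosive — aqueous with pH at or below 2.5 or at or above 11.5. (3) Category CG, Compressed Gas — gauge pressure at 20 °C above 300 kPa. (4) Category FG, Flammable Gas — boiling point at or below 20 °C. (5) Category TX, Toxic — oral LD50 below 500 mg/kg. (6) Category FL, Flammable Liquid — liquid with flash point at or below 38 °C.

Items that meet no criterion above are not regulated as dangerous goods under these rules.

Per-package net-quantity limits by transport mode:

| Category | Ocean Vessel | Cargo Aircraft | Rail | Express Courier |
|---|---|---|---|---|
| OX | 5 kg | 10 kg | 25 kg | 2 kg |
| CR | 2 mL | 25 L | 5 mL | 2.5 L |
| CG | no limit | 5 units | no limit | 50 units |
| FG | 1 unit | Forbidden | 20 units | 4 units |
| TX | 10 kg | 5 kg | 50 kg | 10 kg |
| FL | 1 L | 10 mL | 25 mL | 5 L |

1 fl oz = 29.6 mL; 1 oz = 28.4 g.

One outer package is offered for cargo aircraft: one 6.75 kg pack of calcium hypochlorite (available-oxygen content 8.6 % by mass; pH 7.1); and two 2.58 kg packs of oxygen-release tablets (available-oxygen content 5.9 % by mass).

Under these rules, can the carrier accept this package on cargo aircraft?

The calcium hypochlorite has available-oxygen content 8.6 % by mass, which is ≥ 4 % by mass, so it is Category OX (Oxidizer).
With available-oxygen content 5.9 % by mass (≥ 4 % by mass), the oxygen-release tablets fall in Category OX.
Category OX net quantity: 6.75 kg + (two 2.58 kg packs = 5.16 kg) = 11.91 kg.
11.91 kg exceeds the cargo aircraft limit of 10 kg for Category OX.

No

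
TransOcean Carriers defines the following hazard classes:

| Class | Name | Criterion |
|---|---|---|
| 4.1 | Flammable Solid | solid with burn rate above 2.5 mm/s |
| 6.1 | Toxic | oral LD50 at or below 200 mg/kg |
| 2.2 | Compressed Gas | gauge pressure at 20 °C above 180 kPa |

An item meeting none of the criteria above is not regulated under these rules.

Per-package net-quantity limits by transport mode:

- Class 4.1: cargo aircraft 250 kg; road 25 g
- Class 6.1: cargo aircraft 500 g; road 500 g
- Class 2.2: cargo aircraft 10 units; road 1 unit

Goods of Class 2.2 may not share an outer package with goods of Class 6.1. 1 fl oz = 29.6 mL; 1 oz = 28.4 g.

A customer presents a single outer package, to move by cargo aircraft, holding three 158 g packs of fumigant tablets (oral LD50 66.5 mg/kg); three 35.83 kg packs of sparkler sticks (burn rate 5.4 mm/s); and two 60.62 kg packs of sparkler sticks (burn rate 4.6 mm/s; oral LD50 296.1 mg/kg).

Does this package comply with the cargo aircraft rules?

Yes

The fumigant tablets have oral LD50 66.5 mg/kg, which is ≤ 200 mg/kg, so they are Class 6.1 (Toxic).
Burn rate 5.4 mm/s meets the Class 4.1 criterion (Flammable Solid), so the sparkler sticks are Class 4.1.
Sparkler sticks: burn rate 4.6 mm/s > 2.5 mm/s → Class 4.1 (Flammable Solid).
Class 6.1 quantity: three 158 g packs = 474 g.
That is within the Class 6.1 cargo aircraft limit of 500 g.
Total Class 4.1: (three 35.83 kg packs = 107.49 kg) + (two 60.62 kg packs = 121.24 kg) = 228.73 kg.
That is within the Class 4.1 cargo aircraft limit of 250 kg.
The segregation rule (Class 2.2 with Class 6.1) does not apply to Class 6.1 with Class 4.1.
Every hazard class is within its cargo aircraft limit and no segregation rule is violated.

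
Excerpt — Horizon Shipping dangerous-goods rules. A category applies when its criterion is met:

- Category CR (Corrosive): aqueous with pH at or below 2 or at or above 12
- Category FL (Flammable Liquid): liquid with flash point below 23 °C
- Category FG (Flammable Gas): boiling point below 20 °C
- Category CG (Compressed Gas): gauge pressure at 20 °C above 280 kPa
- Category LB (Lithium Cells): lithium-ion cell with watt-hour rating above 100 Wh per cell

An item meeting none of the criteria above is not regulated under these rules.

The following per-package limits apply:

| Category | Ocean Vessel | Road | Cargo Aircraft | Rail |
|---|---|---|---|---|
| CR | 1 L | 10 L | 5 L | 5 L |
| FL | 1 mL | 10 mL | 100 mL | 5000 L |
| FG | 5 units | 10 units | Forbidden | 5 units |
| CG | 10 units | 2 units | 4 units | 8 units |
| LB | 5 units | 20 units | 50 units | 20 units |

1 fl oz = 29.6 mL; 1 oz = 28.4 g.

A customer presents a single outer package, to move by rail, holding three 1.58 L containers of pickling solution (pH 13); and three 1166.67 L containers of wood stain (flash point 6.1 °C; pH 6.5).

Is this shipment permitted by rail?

Yes

Pickling solution: pH 13 ≥ 12 → Category CR (Corrosive).
The wood stain has flash point 6.1 °C, which is < 23 °C, so it is Category FL (Flammable Liquid).
Category FL quantity: three 1166.67 L containers = 3500.01 L.
That is within the Category FL rail limit of 5000 L.
Category CR quantity: three 1.58 L containers = 4.74 L.
4.74 L is within the rail limit of 5 L for Category CR.
Every hazard category is within its rail limit and no segregation rule is violated.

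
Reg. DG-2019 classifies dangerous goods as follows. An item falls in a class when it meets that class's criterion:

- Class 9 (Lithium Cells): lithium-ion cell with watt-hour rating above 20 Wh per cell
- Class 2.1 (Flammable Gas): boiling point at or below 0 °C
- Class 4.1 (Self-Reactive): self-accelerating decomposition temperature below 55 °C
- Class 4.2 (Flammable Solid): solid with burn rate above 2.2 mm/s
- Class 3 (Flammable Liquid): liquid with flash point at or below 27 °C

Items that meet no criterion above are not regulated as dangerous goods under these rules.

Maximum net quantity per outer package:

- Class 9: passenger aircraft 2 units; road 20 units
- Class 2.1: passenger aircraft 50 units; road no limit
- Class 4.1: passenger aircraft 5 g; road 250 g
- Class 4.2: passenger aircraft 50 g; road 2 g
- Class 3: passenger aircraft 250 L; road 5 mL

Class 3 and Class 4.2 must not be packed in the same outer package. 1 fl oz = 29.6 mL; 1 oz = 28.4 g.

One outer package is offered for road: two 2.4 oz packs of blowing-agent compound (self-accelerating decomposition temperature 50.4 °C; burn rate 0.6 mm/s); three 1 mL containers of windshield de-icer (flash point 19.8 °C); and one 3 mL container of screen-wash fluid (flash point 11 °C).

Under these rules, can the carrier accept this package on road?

Self-accelerating decomposition temperature 50.4 °C meets the Class 4.1 criterion (Self-Reactive), so the blowing-agent compound is Class 4.1.
Windshield de-icer: flash point 19.8 °C ≤ 27 °C → Class 3 (Flammable Liquid).
Screen-wash fluid: flash point 11 °C ≤ 27 °C → Class 3 (Flammable Liquid).
Class 3 net quantity: (three 1 mL containers = 3 mL) + 3 mL = 6 mL.
That exceeds the Class 3 road limit of 5 mL.
Class 4.1 quantity: two 2.4 oz packs = 136.32 g.
136.32 g ≤ 250 g (road limit, Class 4.1) — within limit.
The segregation rule (Class 3 with Class 4.2) does not apply to Class 3 with Class 4.1.

No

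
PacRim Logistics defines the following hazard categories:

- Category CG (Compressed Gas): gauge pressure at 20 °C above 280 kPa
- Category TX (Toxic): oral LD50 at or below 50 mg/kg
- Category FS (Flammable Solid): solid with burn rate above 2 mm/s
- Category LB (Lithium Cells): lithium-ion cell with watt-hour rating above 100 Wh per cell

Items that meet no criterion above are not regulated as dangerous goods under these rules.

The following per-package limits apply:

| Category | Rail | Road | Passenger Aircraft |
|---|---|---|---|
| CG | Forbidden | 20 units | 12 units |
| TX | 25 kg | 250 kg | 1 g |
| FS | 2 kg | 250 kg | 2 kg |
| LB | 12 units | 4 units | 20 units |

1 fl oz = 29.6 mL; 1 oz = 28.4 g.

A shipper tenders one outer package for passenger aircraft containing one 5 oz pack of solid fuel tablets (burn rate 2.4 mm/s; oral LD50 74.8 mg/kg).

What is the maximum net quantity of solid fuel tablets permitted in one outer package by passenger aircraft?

2 kg

The solid fuel tablets have burn rate 2.4 mm/s, which is > 2 mm/s, so they are Category FS (Flammable Solid).
The passenger aircraft limit for Category FS is 2 kg.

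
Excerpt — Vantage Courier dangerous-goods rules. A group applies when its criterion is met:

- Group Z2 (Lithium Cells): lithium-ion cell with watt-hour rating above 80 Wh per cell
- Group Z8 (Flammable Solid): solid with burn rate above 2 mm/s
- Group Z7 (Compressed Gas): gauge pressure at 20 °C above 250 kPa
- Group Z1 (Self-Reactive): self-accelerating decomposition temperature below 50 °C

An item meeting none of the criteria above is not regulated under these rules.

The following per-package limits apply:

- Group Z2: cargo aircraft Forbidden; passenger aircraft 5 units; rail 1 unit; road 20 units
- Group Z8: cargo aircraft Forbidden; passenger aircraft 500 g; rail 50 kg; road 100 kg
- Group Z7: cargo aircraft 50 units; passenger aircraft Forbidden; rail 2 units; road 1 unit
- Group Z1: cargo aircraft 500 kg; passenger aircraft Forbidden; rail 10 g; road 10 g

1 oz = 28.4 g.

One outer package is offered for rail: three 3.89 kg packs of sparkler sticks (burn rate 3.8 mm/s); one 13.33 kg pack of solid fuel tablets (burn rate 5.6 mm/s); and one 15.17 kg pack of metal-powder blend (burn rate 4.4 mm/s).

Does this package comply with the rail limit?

Yes

The sparkler sticks have burn rate 3.8 mm/s, which is > 2 mm/s, so they are Group Z8 (Flammable Solid).
With burn rate 5.6 mm/s (> 2 mm/s), the solid fuel tablets fall in Group Z8.
With burn rate 4.4 mm/s (> 2 mm/s), the metal-powder blend falls in Group Z8.
Group Z8 net quantity: (three 3.89 kg packs = 11.67 kg) + 13.33 kg + 15.17 kg = 40.17 kg.
That is within the Group Z8 rail limit of 50 kg.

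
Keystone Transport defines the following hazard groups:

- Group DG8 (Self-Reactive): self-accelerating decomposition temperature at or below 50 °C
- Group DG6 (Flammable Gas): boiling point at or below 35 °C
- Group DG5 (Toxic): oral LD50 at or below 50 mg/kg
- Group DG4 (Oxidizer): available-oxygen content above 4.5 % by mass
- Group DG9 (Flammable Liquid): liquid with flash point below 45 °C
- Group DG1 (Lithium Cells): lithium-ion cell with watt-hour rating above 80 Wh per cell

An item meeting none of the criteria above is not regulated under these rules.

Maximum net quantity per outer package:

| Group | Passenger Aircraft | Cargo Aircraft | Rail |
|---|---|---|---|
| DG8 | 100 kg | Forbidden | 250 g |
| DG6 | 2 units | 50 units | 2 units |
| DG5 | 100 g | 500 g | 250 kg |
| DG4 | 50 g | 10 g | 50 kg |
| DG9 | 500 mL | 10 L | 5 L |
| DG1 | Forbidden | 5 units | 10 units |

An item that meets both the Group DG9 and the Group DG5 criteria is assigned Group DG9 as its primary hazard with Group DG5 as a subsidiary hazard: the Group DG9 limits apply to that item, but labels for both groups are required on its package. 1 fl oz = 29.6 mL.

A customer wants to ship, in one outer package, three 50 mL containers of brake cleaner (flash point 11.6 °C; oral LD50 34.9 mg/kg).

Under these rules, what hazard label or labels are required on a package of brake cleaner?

With flash point 11.6 °C (< 45 °C), the brake cleaner falls in Group DG9.
With oral LD50 34.9 mg/kg (≤ 50 mg/kg), the brake cleaner falls in Group DG5.
By the precedence rule Group DG9 is primary and Group DG5 is subsidiary, and that rule requires both labels on the package.

Group DG5 and DG9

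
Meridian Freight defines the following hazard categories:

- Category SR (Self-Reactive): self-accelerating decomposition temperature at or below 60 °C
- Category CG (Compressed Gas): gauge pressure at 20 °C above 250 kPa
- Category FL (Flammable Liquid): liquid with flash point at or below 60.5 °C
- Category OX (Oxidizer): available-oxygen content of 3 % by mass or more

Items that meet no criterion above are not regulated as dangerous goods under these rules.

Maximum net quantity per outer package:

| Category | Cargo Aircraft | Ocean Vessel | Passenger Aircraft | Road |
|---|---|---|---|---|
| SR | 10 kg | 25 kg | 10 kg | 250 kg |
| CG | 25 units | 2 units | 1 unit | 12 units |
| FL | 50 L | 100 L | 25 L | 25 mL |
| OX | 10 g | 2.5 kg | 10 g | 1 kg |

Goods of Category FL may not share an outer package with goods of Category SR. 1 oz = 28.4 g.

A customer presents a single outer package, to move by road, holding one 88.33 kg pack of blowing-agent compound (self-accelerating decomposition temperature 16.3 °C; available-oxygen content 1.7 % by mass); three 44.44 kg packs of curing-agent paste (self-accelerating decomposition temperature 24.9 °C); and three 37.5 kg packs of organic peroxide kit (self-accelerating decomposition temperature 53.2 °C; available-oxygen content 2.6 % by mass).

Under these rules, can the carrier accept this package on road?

The blowing-agent compound has self-accelerating decomposition temperature 16.3 °C, which is ≤ 60 °C, so it is Category SR (Self-Reactive).
Curing-agent paste: self-accelerating decomposition temperature 24.9 °C ≤ 60 °C → Category SR (Self-Reactive).
Self-accelerating decomposition temperature 53.2 °C meets the Category SR criterion (Self-Reactive), so the organic peroxide kit is Category SR.
Total Category SR: 88.33 kg + (three 44.44 kg packs = 133.32 kg) + (three 37.5 kg packs = 112.5 kg) = 334.15 kg.
334.15 kg exceeds the road limit of 250 kg for Category SR.

No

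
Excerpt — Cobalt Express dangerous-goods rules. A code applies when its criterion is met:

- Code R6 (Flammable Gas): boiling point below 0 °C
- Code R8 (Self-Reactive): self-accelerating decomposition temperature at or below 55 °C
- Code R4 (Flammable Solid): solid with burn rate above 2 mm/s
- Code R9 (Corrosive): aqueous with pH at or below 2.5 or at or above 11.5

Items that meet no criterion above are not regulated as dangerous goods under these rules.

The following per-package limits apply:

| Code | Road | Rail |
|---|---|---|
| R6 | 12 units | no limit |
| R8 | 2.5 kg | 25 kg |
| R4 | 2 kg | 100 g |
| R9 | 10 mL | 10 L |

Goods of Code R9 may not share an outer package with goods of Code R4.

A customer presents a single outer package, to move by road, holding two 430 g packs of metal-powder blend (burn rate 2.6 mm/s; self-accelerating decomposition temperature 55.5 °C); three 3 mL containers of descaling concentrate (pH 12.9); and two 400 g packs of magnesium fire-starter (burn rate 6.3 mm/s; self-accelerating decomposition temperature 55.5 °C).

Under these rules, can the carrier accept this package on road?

No

Metal-powder blend: burn rate 2.6 mm/s > 2 mm/s → Code R4 (Flammable Solid).
pH 12.9 meets the Code R9 criterion (Corrosive), so the descaling concentrate is Code R9.
Burn rate 6.3 mm/s meets the Code R4 criterion (Flammable Solid), so the magnesium fire-starter is Code R4.
Code R9 quantity: three 3 mL containers = 9 mL.
9 mL is within the road limit of 10 mL for Code R9.
Code R4 net quantity: (two 430 g packs = 860 g) + (two 400 g packs = 800 g) = 1.66 kg.
That is within the Code R4 road limit of 2 kg.
Code R9 and Code R4 may not share an outer package.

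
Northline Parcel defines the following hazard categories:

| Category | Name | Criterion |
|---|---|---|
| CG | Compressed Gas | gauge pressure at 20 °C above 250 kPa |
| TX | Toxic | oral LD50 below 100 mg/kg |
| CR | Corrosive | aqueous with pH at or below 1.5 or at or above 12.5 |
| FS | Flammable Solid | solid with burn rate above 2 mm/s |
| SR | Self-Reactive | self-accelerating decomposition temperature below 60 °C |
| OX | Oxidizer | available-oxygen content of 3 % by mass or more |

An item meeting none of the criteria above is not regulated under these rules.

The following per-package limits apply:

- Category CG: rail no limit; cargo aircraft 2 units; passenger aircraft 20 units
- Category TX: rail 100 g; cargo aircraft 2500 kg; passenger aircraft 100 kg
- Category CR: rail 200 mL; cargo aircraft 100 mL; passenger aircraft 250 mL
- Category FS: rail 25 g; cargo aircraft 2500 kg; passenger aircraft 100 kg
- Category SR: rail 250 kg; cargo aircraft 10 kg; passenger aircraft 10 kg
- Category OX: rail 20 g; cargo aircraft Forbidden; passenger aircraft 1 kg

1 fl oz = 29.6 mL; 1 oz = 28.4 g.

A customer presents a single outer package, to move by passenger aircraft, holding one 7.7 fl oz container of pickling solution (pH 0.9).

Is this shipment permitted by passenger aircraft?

With pH 0.9 (≤ 1.5), the pickling solution falls in Category CR.
Category CR quantity: one 7.7 fl oz container = 227.92 mL.
227.92 mL ≤ 250 mL (passenger aircraft limit, Category CR) — within limit.

Yes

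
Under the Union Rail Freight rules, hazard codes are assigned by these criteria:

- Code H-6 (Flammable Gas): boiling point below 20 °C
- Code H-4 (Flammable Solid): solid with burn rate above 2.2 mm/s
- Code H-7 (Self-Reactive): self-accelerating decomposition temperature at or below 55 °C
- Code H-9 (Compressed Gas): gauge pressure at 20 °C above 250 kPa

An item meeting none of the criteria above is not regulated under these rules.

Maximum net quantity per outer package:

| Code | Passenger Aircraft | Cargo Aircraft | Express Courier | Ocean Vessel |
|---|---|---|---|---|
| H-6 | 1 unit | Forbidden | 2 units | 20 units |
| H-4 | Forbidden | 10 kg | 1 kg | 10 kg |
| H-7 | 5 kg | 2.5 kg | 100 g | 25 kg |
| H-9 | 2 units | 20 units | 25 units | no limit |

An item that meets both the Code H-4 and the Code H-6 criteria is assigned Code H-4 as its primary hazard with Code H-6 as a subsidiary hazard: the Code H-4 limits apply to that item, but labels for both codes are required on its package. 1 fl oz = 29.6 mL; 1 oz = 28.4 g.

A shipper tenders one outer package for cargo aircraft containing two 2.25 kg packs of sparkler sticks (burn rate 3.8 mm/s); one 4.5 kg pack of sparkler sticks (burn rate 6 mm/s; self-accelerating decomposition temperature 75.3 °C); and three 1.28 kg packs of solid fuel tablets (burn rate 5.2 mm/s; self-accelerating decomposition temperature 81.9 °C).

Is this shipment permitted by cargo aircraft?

No

Burn rate 3.8 mm/s meets the Code H-4 criterion (Flammable Solid), so the sparkler sticks are Code H-4.
The sparkler sticks have burn rate 6 mm/s, which is > 2.2 mm/s, so they are Code H-4 (Flammable Solid).
With burn rate 5.2 mm/s (> 2.2 mm/s), the solid fuel tablets fall in Code H-4.
Total Code H-4: (two 2.25 kg packs = 4.5 kg) + 4.5 kg + (three 1.28 kg packs = 3.84 kg) = 12.84 kg.
That exceeds the Code H-4 cargo aircraft limit of 10 kg.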